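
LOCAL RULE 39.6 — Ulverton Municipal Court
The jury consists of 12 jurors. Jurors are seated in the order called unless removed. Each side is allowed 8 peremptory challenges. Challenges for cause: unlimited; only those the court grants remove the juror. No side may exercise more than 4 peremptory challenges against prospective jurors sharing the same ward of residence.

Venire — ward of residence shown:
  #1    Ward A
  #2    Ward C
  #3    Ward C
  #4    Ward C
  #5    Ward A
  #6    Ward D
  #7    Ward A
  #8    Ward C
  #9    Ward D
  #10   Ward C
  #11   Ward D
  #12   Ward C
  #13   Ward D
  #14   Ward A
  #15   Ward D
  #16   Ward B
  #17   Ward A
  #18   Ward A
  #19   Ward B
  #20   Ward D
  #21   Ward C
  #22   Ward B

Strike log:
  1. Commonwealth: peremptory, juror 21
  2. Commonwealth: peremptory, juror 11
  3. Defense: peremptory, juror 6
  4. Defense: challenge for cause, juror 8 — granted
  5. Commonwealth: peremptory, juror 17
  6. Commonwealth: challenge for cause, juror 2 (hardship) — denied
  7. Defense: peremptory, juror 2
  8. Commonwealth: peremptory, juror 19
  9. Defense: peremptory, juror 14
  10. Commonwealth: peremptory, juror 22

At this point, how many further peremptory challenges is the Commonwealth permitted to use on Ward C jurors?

Commonwealth peremptories so far: #21, #11, #17, #19, #22 — 5 of 8 used, 3 left overall.
Against Ward C: #21 — 1 used; per-ward cap 4 leaves 3.
Binding limit: min(3, 3) = 3.

3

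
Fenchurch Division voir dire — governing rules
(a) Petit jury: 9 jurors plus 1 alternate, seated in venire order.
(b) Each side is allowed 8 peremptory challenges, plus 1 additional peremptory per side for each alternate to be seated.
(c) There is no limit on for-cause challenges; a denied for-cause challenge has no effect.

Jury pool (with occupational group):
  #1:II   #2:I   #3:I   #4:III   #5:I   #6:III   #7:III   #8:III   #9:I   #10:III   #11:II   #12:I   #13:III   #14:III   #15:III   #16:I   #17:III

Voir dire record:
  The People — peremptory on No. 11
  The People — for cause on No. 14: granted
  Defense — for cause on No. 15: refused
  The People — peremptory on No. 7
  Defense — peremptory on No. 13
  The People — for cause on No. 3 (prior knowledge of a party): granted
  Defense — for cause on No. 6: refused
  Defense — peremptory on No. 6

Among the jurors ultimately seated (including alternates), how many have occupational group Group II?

Removed: #3, #6, #7, #11, #13, #14.
Seated (10 incl. alternates): #1, #2, #4, #5, #8, #9, #10, #12, #15, #16.
Of those, in Group II: #1 → 1.

1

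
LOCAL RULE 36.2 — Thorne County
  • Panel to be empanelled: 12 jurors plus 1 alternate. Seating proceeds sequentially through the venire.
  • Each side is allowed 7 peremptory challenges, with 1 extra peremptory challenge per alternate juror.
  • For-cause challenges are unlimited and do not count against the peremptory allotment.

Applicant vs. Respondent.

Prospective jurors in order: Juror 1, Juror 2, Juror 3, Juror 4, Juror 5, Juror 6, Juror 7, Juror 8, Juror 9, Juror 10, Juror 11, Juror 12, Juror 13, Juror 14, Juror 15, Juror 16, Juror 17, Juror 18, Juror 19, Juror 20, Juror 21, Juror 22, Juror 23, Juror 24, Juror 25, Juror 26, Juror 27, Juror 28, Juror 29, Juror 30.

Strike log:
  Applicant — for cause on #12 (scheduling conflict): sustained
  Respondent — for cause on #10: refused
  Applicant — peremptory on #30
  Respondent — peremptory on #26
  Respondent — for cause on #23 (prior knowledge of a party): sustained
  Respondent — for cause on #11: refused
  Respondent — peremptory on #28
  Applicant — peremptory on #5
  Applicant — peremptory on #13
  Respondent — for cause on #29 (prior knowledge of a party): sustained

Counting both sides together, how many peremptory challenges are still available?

11

Applicant allotment: 7 base + 1 × 1 alternate = 8. Respondent allotment: 7 base + 1 × 1 alternate = 8.
Applicant peremptories used: #30, #5, #13 — 3 (the for-cause on #12 doesn't count).
Respondent peremptories used: #26, #28 — 2 (for-cause on #10, #23, #11, #29 don't count).
Remaining: (8 − 3) + (8 − 2) = 11.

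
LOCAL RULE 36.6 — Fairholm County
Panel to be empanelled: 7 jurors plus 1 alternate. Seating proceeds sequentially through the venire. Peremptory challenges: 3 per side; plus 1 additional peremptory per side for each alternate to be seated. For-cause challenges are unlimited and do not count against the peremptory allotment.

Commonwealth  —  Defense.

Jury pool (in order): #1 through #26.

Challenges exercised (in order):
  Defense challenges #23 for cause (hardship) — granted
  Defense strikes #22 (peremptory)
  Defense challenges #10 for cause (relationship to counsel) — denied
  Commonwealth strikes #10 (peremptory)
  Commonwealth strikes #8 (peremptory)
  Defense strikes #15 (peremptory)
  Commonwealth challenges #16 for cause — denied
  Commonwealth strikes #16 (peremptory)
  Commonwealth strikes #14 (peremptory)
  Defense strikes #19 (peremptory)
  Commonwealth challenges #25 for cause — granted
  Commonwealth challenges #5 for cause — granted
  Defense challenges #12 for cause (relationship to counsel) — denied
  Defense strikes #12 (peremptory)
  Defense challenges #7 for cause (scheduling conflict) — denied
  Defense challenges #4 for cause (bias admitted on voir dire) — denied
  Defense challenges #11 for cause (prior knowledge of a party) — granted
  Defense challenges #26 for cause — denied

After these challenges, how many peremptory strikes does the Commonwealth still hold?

0

Commonwealth allotment: 3 base + 1 × 1 alternate = 4.
Commonwealth peremptories used: #10, #8, #16, #14 — 4 (for-cause on #16, #25, #5 don't count).
Remaining: 4 − 4 = 0.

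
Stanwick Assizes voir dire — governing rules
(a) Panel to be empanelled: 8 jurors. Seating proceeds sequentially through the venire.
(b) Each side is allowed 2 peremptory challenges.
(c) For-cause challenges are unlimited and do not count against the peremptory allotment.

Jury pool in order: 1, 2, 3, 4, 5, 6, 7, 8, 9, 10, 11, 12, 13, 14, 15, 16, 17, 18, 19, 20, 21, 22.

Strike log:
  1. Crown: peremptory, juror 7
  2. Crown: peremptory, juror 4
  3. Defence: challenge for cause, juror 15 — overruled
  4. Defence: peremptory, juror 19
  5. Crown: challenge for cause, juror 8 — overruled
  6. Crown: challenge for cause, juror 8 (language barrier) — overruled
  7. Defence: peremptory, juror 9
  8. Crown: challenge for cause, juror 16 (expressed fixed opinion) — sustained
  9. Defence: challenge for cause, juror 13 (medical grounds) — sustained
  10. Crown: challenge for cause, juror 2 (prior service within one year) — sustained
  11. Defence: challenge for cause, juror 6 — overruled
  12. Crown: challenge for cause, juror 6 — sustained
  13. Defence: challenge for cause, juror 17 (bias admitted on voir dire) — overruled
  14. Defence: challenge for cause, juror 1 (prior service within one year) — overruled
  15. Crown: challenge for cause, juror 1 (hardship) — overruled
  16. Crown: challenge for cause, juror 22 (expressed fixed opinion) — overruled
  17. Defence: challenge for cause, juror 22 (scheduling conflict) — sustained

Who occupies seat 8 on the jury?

Removed: #2, #4, #6, #7, #9, #13, #16, #19, #22. (#1, #8, #15, #17 stay — for-cause denied.)
Seating in order: seats 1–8 → #1, #3, #5, #8, #10, #11, #12, #14.
So seat 8 is #14.

14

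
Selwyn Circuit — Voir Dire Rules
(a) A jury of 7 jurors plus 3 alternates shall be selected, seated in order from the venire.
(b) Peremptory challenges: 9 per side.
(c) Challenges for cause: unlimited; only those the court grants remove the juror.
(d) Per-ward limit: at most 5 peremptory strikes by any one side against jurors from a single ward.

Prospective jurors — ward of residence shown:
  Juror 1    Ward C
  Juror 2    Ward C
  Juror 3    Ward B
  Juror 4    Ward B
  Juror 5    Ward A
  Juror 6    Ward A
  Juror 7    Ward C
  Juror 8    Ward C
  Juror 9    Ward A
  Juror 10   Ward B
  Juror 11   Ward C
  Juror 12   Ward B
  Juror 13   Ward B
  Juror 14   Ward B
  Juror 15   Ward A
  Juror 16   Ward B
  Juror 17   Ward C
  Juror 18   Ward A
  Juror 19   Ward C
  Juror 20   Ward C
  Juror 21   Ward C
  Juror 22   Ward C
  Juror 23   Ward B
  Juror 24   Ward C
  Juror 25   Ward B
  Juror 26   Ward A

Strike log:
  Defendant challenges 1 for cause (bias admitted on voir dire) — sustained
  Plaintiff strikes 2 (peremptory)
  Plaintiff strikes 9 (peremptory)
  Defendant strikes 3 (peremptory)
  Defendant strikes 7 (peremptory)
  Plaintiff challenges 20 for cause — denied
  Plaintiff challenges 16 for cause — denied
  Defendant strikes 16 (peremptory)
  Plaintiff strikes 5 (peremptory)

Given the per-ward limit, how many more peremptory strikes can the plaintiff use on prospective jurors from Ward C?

4

Plaintiff peremptories so far: #2, #9, #5 — 3 of 9 used, 6 left overall.
Against Ward C: #2 — 1 used; per-ward cap 5 leaves 4.
Binding limit: min(6, 4) = 4.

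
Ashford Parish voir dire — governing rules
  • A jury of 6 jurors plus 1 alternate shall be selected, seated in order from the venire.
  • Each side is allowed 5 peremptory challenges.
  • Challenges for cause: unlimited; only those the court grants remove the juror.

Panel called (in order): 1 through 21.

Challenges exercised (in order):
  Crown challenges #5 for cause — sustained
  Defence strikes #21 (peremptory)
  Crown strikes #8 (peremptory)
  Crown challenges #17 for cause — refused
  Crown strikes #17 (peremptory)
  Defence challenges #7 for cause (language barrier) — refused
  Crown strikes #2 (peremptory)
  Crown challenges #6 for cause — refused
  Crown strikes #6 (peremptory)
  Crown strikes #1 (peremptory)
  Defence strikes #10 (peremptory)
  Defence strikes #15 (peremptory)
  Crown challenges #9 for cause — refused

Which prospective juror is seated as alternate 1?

13

Removed: #1, #2, #5, #6, #8, #10, #15, #17, #21. (#7, #9 stay — for-cause denied.)
Seating in order: seats 1–6 → #3, #4, #7, #9, #11, #12; alternates → #13.
So alternate 1 is #13.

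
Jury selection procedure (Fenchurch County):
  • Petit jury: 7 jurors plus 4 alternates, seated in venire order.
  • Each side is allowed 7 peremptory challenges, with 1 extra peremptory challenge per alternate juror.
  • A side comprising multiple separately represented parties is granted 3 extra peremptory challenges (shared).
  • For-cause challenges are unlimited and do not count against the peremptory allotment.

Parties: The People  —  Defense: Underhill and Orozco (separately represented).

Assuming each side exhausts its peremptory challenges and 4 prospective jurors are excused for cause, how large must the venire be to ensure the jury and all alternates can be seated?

40

Seats to fill: 7 + 4 alternates = 11.
Peremptories — The People: 7 + 1×4 = 11; Defense: 7 + 1×4 + 3 = 14; total 25.
For-cause removals: 4.
Minimum venire: 11 + 25 + 4 = 40.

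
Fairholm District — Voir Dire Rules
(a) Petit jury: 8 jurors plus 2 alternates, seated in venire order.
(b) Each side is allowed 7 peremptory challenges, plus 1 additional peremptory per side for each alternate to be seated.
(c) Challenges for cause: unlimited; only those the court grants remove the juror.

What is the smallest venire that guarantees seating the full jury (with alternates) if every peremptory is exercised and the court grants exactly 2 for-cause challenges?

30

Seats to fill: 8 + 2 alternates = 10.
Peremptories: 7 + 1×2 = 9 per side × 2 sides = 18.
For-cause removals: 2.
Minimum venire: 10 + 18 + 2 = 30.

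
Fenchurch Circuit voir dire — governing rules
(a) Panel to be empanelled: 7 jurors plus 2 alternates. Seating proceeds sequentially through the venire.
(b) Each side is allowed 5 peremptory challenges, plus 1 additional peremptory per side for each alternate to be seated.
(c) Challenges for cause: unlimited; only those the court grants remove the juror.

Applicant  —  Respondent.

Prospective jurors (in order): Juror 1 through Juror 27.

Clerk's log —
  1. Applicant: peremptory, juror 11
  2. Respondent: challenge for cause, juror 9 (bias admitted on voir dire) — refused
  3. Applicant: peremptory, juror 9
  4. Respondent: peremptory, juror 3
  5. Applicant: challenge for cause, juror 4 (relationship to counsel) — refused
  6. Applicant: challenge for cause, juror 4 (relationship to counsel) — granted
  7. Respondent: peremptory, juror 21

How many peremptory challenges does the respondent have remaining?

Respondent allotment: 5 base + 1 × 2 alternates = 7.
Respondent peremptories used: #3, #21 — 2 (the for-cause on #9 doesn't count).
Remaining: 7 − 2 = 5.

5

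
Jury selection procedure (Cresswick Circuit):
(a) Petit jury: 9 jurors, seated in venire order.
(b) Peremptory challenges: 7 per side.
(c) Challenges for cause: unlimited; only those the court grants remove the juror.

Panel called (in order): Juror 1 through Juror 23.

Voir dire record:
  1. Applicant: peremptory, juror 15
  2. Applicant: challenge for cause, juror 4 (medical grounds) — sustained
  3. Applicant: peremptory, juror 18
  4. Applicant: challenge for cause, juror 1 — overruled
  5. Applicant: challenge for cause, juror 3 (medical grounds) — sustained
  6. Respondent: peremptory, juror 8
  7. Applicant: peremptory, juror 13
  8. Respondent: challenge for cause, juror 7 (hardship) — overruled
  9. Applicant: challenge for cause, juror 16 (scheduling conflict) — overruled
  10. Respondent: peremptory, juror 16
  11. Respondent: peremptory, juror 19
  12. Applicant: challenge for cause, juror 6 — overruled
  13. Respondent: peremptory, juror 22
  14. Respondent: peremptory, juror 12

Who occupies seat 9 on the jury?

Removed: #3, #4, #8, #12, #13, #15, #16, #18, #19, #22. (#1, #6, #7 stay — for-cause denied.)
Filling seats in venire order through position 9: #1, #2, #5, #6, #7, #9, #10, #11, #14.
So seat 9 is #14.

14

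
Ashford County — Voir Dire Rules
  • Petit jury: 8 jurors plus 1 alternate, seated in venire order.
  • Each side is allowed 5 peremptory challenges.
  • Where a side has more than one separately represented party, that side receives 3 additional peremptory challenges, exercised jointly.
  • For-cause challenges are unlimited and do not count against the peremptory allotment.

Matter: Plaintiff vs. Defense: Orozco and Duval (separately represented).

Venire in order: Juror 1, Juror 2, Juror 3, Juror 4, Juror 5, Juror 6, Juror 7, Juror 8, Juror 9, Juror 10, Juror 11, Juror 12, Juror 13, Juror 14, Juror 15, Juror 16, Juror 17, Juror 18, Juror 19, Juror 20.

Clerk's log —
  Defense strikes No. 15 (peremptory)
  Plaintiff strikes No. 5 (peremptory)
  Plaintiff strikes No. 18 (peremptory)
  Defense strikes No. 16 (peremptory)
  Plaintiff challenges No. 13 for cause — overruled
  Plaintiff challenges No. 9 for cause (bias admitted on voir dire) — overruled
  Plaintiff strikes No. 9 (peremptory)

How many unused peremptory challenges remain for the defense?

Defense allotment: 5 base + 3 multi-party = 8.
Defense peremptories used: #15, #16 — 2.
Remaining: 8 − 2 = 6.

6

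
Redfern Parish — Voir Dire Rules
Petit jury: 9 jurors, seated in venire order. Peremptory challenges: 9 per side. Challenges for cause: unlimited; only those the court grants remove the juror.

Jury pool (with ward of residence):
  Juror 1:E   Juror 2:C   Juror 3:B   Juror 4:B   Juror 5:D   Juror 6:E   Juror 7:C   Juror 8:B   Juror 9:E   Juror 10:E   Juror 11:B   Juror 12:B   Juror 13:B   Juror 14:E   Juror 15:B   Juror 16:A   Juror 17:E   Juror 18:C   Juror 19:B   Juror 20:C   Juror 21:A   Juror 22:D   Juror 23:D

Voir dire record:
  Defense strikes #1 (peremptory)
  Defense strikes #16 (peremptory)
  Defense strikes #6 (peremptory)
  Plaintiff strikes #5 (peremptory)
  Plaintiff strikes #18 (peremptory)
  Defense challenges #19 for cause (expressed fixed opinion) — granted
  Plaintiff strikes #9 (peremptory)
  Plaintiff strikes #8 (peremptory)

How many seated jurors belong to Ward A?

0

Removed: #1, #5, #6, #8, #9, #16, #18, #19.
Seated jurors 1–9: #2, #3, #4, #7, #10, #11, #12, #13, #14.
None of those are in Ward A → 0.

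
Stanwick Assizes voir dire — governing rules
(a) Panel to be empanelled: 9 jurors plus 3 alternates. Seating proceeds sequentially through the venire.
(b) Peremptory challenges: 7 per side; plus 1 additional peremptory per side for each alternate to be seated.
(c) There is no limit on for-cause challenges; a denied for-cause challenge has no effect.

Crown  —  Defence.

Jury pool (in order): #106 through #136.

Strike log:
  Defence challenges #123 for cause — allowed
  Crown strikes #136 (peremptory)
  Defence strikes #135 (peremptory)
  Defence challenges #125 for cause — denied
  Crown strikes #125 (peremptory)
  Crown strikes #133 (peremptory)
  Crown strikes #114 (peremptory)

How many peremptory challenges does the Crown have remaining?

6

Crown allotment: 7 base + 1 × 3 alternates = 10.
Crown peremptories used: #136, #125, #133, #114 — 4.
Remaining: 10 − 4 = 6.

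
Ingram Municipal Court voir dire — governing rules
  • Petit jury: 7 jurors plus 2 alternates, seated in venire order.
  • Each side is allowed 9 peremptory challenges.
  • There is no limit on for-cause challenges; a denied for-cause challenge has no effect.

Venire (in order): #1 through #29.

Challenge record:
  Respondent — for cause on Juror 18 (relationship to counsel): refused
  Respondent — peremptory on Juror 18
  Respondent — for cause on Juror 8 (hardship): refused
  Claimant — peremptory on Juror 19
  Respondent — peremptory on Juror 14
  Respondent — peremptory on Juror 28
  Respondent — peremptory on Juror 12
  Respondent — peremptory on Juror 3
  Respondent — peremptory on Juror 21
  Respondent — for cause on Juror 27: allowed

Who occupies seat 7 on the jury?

Removed: #3, #12, #14, #18, #19, #21, #27, #28. (#8 stays — for-cause denied.)
Seating in order: seats 1–7 → #1, #2, #4, #5, #6, #7, #8; alternates → #9, #10.
So seat 7 is #8.

8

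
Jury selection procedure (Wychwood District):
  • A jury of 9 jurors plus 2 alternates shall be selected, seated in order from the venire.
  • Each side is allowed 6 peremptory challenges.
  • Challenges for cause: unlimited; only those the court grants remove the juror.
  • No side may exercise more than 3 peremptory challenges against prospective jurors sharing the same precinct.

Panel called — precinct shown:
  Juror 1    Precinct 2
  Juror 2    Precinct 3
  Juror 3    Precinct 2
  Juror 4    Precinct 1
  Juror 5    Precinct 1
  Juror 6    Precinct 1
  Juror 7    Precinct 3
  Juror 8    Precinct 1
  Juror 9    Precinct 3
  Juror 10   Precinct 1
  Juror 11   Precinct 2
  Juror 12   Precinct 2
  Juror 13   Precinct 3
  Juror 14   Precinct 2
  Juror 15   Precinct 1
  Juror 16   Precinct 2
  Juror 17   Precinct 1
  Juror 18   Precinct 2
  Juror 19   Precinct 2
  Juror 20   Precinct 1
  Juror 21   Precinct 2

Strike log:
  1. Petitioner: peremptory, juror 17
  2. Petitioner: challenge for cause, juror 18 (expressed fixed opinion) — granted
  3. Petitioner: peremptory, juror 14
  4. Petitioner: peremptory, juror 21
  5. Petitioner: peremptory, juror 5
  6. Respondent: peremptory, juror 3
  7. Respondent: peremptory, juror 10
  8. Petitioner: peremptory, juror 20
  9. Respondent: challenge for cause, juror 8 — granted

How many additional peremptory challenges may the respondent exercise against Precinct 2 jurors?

2

Respondent peremptories so far: #3, #10 — 2 of 6 used, 4 left overall.
Against Precinct 2: #3 — 1 used; per-precinct cap 3 leaves 2.
Binding limit: min(4, 2) = 2.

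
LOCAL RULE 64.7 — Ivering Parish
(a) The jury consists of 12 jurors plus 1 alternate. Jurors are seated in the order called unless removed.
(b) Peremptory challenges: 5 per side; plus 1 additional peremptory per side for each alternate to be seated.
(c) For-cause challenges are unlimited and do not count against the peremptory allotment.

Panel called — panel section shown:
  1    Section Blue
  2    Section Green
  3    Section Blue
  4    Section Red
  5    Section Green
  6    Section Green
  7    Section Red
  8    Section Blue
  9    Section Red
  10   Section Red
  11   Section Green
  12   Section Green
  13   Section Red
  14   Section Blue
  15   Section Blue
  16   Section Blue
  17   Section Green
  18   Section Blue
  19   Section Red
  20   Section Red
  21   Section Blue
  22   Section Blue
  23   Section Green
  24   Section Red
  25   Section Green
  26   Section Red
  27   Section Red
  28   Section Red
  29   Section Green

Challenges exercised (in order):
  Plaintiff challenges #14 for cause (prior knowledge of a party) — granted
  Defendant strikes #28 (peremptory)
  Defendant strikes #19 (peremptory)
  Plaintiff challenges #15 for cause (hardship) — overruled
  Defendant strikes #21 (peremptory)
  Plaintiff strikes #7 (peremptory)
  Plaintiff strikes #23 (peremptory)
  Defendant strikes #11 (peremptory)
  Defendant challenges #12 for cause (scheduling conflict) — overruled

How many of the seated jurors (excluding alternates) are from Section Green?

Removed: #7, #11, #14, #19, #21, #23, #28.
Seated jurors 1–12: #1, #2, #3, #4, #5, #6, #8, #9, #10, #12, #13, #15 (alternates #16 not counted).
Of those, in Section Green: #2, #5, #6, #12 → 4.

4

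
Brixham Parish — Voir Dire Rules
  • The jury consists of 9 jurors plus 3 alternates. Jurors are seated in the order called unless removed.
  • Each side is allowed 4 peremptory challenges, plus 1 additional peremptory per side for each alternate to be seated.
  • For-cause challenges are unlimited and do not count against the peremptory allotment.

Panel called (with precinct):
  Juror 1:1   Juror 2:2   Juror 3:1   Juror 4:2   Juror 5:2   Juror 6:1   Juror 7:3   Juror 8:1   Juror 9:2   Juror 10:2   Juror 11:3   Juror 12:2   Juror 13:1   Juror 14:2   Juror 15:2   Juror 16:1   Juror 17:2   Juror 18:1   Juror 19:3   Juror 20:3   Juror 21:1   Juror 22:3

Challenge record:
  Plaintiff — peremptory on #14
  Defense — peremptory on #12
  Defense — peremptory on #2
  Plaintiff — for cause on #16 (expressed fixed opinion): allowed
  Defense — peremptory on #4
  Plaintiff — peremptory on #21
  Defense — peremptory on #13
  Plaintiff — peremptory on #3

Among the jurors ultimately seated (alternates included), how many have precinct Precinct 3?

3

Removed: #2, #3, #4, #12, #13, #14, #16, #21.
Seated (12 incl. alternates): #1, #5, #6, #7, #8, #9, #10, #11, #15, #17, #18, #19.
Of those, in Precinct 3: #7, #11, #19 → 3.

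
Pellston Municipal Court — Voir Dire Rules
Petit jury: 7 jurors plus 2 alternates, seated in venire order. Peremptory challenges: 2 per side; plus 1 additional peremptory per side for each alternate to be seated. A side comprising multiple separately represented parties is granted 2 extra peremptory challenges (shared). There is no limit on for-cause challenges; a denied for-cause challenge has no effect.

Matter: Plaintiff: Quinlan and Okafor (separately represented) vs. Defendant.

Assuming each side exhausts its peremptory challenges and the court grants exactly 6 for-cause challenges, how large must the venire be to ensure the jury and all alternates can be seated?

Seats to fill: 7 + 2 alternates = 9.
Peremptories — Plaintiff: 2 + 1×2 + 2 = 6; Defendant: 2 + 1×2 = 4; total 10.
For-cause removals: 6.
Minimum venire: 9 + 10 + 6 = 25.

25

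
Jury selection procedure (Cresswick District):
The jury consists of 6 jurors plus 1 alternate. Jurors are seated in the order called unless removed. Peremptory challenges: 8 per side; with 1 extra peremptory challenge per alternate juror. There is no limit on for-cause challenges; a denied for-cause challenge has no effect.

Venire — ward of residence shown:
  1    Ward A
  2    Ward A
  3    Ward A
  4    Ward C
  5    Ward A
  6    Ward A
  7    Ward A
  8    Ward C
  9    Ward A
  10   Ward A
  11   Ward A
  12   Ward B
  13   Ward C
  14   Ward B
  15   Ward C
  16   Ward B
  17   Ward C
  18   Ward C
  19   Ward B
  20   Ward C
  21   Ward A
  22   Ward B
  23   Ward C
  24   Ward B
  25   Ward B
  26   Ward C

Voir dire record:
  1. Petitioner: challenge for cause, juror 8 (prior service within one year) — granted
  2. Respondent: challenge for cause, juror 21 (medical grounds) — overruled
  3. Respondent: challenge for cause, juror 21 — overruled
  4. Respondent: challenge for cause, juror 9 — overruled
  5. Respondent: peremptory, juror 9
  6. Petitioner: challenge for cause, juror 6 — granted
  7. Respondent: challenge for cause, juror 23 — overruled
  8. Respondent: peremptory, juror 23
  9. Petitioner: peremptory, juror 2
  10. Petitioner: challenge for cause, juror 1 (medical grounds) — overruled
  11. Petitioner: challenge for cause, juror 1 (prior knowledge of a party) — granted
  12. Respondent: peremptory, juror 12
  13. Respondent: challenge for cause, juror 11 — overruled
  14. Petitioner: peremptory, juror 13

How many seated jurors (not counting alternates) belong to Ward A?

5

Removed: #1, #2, #6, #8, #9, #12, #13, #23.
Seated jurors 1–6: #3, #4, #5, #7, #10, #11 (alternates #14 not counted).
Of those, in Ward A: #3, #5, #7, #10, #11 → 5.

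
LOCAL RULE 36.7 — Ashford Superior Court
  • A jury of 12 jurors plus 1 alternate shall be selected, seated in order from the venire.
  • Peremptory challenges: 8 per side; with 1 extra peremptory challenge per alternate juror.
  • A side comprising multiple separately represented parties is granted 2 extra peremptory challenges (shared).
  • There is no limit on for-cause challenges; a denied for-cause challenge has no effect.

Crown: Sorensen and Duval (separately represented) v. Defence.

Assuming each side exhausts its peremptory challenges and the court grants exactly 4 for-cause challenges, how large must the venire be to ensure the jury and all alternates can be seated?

37

Seats to fill: 12 + 1 alternates = 13.
Peremptories — Crown: 8 + 1×1 + 2 = 11; Defence: 8 + 1×1 = 9; total 20.
For-cause removals: 4.
Minimum venire: 13 + 20 + 4 = 37.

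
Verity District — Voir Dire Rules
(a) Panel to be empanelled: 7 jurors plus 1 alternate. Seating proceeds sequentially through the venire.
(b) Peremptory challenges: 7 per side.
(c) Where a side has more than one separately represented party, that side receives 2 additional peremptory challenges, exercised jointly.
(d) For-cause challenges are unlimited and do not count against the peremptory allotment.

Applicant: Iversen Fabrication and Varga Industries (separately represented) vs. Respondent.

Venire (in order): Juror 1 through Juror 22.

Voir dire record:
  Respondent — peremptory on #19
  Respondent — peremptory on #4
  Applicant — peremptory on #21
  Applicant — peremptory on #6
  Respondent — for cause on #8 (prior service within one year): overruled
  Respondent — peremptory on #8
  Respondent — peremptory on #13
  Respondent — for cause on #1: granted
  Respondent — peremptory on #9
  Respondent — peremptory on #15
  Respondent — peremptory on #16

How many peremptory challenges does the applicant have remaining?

7

Applicant allotment: 7 base + 2 multi-party = 9.
Applicant peremptories used: #21, #6 — 2.
Remaining: 9 − 2 = 7.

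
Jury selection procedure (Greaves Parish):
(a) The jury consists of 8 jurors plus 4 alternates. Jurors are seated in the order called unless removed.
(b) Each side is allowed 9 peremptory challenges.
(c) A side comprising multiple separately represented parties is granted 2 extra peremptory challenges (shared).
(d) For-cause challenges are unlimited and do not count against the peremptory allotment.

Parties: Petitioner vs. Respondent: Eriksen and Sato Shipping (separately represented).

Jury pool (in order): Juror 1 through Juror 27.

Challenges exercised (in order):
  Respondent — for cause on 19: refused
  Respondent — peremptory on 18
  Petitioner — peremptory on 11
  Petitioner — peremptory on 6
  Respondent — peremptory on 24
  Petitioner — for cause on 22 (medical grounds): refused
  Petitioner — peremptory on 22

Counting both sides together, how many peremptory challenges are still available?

Petitioner allotment: 9. Respondent allotment: 9 base + 2 multi-party = 11.
Petitioner peremptories used: #11, #6, #22 — 3 (the for-cause on #22 doesn't count).
Respondent peremptories used: #18, #24 — 2 (the for-cause on #19 doesn't count).
Remaining: (9 − 3) + (11 − 2) = 15.

15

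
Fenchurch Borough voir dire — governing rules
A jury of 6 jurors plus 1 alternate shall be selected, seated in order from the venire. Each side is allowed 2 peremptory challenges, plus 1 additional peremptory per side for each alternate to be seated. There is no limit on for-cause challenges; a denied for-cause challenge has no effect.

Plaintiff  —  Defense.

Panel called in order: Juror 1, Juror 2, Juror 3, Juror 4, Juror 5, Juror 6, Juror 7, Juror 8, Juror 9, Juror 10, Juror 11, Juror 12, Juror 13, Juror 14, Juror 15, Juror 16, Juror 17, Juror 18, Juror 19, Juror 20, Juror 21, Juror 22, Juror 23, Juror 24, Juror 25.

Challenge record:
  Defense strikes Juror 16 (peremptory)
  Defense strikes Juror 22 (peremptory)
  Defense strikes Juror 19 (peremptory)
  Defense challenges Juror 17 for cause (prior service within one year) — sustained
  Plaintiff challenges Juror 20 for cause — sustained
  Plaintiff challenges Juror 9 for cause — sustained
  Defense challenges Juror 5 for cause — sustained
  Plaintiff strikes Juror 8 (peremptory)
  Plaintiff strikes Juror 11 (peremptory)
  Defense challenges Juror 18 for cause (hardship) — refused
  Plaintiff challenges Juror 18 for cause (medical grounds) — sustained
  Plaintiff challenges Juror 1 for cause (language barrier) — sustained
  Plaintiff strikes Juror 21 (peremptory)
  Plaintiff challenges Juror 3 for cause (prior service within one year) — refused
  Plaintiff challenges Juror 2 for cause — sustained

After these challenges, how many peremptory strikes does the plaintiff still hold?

Plaintiff allotment: 2 base + 1 × 1 alternate = 3.
Plaintiff peremptories used: #8, #11, #21 — 3 (for-cause on #20, #9, #18, #1, #3, #2 don't count).
Remaining: 3 − 3 = 0.

0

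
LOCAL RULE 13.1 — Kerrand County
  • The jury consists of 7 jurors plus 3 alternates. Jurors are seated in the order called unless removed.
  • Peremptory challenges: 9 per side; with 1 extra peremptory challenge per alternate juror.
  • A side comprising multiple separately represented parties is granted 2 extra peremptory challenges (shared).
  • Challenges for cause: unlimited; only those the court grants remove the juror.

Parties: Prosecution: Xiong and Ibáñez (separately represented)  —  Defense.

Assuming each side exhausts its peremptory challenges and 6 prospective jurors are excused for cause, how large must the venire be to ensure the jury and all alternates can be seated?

Seats to fill: 7 + 3 alternates = 10.
Peremptories — Prosecution: 9 + 1×3 + 2 = 14; Defense: 9 + 1×3 = 12; total 26.
For-cause removals: 6.
Minimum venire: 10 + 26 + 6 = 42.

42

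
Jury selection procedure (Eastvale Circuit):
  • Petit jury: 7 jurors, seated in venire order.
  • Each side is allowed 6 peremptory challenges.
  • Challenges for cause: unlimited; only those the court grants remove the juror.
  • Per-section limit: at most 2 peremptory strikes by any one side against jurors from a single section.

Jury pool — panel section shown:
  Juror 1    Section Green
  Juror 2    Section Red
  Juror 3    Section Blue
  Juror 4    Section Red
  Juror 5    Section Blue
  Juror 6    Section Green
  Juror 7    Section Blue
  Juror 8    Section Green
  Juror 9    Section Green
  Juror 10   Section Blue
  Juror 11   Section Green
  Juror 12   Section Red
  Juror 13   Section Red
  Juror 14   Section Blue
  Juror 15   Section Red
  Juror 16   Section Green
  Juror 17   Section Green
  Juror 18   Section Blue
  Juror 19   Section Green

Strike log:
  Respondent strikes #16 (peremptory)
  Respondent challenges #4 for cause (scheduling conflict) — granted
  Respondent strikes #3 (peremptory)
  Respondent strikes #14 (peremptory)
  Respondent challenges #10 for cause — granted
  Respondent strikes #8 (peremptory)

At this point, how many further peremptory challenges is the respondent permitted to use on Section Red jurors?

Respondent peremptories so far: #16, #3, #14, #8 — 4 of 6 used, 2 left overall.
Against Section Red: none yet — per-section cap 2 leaves 2.
Binding limit: min(2, 2) = 2.

2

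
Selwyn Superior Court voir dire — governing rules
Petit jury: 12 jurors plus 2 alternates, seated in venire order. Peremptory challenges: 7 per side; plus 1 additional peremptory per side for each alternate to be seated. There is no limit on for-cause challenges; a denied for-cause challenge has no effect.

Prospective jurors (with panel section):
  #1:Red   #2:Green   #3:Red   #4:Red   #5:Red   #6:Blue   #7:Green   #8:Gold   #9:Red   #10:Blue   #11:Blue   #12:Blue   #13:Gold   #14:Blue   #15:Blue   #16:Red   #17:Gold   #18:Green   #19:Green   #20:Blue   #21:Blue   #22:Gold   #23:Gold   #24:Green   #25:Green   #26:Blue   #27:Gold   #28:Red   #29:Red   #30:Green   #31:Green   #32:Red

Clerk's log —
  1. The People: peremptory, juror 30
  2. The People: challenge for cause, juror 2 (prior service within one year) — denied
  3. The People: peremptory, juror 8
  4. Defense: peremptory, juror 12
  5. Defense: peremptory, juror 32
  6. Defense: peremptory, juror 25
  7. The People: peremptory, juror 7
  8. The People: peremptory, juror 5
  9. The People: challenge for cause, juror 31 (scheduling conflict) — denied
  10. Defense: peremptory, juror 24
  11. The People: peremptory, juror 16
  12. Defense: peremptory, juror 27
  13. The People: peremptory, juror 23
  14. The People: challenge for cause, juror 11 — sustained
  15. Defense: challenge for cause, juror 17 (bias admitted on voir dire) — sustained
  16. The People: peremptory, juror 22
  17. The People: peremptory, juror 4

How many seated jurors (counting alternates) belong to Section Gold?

1

Removed: #4, #5, #7, #8, #11, #12, #16, #17, #22, #23, #24, #25, #27, #30, #32.
Seated (14 incl. alternates): #1, #2, #3, #6, #9, #10, #13, #14, #15, #18, #19, #20, #21, #26.
Of those, in Section Gold: #13 → 1.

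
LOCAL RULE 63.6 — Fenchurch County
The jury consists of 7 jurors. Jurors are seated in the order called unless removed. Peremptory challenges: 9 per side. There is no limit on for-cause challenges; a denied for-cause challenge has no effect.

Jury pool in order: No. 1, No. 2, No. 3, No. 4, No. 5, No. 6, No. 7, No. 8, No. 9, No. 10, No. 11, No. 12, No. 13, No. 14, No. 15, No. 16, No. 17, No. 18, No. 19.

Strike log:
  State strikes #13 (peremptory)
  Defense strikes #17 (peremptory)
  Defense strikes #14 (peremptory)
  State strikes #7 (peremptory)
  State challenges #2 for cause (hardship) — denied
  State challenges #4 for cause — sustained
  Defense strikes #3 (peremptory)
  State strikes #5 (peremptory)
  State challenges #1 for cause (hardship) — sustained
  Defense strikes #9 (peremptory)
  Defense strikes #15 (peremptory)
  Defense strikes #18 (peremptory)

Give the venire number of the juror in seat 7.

16

Removed: #1, #3, #4, #5, #7, #9, #13, #14, #15, #17, #18. (#2 stays — for-cause denied.)
Seating in order: seats 1–7 → #2, #6, #8, #10, #11, #12, #16.
So seat 7 is #16.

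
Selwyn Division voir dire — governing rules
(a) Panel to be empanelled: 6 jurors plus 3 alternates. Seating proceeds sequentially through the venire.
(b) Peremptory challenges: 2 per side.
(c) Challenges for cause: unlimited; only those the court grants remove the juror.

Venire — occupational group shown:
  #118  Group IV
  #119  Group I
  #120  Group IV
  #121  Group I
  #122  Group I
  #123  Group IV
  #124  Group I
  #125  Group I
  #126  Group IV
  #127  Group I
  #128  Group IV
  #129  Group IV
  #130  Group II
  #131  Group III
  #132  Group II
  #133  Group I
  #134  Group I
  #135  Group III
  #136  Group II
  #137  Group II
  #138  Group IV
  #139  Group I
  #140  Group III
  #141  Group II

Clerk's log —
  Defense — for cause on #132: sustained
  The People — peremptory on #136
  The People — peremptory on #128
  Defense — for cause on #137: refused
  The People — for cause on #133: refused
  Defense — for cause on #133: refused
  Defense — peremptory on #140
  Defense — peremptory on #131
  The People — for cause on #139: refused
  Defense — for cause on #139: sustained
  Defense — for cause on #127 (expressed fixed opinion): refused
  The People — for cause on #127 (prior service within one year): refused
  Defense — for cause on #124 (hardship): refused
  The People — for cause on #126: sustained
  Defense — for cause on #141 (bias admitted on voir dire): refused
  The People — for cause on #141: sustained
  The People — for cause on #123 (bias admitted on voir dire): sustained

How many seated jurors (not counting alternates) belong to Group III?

Removed: #123, #126, #128, #131, #132, #136, #139, #140, #141.
Seated jurors 1–6: #118, #119, #120, #121, #122, #124 (alternates #125, #127, #129 not counted).
None of those are in Group III → 0.

0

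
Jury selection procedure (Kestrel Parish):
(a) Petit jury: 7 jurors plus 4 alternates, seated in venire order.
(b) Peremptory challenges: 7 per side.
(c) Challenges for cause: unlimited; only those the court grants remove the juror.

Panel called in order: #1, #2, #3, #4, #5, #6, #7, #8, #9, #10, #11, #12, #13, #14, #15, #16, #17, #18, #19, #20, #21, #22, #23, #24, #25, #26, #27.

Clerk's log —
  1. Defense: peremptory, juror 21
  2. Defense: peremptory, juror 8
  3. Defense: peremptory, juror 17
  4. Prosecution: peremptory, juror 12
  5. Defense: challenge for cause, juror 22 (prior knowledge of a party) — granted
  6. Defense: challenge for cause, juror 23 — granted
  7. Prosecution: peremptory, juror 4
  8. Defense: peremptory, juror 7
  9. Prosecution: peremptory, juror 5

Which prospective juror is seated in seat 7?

Removed: #4, #5, #7, #8, #12, #17, #21, #22, #23.
Seating in order: seats 1–7 → #1, #2, #3, #6, #9, #10, #11; alternates → #13, #14, #15, #16.
So seat 7 is #11.

11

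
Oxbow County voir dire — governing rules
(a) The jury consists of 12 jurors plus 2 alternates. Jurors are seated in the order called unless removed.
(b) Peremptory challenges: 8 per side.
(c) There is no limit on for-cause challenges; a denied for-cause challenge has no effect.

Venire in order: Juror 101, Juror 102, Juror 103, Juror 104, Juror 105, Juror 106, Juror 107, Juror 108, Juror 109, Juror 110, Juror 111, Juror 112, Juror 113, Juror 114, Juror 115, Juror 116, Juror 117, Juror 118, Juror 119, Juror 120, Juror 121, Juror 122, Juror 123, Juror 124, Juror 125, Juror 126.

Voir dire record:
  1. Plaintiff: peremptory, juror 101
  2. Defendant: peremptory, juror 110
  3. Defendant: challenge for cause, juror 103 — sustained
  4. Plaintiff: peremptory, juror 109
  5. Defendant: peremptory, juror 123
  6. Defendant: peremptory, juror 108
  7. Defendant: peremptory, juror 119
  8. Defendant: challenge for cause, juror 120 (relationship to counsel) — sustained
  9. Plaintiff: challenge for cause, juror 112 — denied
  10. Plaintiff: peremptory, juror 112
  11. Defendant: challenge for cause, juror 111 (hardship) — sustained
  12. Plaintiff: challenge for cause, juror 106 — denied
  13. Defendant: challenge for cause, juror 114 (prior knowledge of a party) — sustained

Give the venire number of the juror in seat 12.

122

Removed: #101, #103, #108, #109, #110, #111, #112, #114, #119, #120, #123. (#106 stays — for-cause denied.)
Seating in order: seats 1–12 → #102, #104, #105, #106, #107, #113, #115, #116, #117, #118, #121, #122; alternates → #124, #125.
So seat 12 is #122.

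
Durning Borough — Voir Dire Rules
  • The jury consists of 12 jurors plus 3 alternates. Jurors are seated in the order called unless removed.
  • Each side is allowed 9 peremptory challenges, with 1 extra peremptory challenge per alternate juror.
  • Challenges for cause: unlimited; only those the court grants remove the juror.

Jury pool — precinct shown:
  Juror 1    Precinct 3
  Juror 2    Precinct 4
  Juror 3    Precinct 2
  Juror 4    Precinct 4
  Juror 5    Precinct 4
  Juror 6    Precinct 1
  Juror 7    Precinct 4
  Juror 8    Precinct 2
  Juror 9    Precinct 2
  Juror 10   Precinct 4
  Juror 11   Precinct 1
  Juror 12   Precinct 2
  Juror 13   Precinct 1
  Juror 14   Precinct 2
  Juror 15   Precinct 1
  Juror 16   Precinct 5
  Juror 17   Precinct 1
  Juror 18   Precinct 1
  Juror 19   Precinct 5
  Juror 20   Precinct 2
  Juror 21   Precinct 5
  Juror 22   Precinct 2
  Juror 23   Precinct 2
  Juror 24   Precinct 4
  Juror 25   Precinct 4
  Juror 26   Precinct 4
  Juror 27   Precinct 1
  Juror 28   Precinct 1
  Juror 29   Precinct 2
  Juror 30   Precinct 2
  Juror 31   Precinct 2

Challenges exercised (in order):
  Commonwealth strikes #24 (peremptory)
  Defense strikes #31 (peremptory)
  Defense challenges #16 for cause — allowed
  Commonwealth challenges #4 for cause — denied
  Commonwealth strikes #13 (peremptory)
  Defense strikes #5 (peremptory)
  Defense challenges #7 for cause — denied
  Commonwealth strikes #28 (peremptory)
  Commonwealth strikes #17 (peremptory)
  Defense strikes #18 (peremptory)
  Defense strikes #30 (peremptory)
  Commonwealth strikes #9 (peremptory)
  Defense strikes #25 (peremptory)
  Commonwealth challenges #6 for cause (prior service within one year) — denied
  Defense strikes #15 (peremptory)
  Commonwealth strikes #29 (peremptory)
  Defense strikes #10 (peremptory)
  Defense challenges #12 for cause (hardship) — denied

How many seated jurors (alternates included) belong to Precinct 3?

1

Removed: #5, #9, #10, #13, #15, #16, #17, #18, #24, #25, #28, #29, #30, #31.
Seated (15 incl. alternates): #1, #2, #3, #4, #6, #7, #8, #11, #12, #14, #19, #20, #21, #22, #23.
Of those, in Precinct 3: #1 → 1.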